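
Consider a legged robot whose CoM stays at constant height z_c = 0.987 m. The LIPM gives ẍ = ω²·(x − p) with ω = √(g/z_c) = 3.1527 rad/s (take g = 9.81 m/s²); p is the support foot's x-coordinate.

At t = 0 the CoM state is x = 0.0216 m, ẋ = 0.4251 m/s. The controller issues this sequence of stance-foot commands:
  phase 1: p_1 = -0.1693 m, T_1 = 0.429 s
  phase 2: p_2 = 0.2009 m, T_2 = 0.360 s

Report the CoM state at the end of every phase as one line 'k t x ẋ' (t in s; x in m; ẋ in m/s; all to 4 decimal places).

1 0.4290 0.4678 1.9628
2 0.7890 1.5273 4.5423

phase 1: p=-0.1693, T=0.429, ωT=1.352508, cosh=2.062852, sinh=1.804261; start (x,ẋ)=(0.021600, 0.425100) → end (x,ẋ)=(0.467779, 1.962814)
phase 2: p=0.2009, T=0.360, ωT=1.134972, cosh=1.716259, sinh=1.394828; start (x,ẋ)=(0.467779, 1.962814) → end (x,ẋ)=(1.527328, 4.542291)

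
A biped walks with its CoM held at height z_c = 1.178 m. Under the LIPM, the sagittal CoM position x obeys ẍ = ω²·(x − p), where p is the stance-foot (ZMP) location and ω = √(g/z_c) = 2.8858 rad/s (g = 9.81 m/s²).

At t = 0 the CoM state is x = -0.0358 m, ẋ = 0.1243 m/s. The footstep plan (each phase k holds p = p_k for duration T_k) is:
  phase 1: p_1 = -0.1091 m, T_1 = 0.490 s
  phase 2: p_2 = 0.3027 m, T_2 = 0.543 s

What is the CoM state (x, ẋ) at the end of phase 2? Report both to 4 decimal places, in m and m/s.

phase 1: p=-0.1091, T=0.490, ωT=1.414042, cosh=2.177852, sinh=1.934693; start (x,ẋ)=(-0.035800, 0.124300) → end (x,ẋ)=(0.133870, 0.679951)
phase 2: p=0.3027, T=0.543, ωT=1.566989, cosh=2.500436, sinh=2.291763; start (x,ẋ)=(0.133870, 0.679951) → end (x,ẋ)=(0.420534, 0.583601)

x = 0.4205, ẋ = 0.5836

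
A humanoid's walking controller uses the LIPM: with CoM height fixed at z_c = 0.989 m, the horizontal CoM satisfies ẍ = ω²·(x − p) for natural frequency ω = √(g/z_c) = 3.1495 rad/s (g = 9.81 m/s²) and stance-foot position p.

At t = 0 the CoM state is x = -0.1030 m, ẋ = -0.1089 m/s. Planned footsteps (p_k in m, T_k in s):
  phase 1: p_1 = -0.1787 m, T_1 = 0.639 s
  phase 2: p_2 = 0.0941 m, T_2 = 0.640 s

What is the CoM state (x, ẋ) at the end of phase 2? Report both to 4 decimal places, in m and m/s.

phase 1: p=-0.1787, T=0.639, ωT=2.012530, cosh=3.807939, sinh=3.674289; start (x,ẋ)=(-0.103000, -0.108900) → end (x,ẋ)=(-0.017485, 0.461329)
phase 2: p=0.0941, T=0.640, ωT=2.015680, cosh=3.819530, sinh=3.686300; start (x,ẋ)=(-0.017485, 0.461329) → end (x,ẋ)=(0.207857, 0.466562)

x = 0.2079, ẋ = 0.4666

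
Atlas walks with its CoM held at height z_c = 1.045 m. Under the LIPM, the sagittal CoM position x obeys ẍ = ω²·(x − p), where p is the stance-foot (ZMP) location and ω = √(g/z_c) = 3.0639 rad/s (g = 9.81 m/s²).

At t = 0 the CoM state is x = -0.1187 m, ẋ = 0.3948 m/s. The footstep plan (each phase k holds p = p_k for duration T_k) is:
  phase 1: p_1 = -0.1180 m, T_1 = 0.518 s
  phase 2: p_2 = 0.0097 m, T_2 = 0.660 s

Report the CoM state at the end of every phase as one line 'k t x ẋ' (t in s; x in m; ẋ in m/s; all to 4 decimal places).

1 0.5180 0.1821 1.0005
2 1.1780 1.8841 5.8055

phase 1: p=-0.1180, T=0.518, ωT=1.587100, cosh=2.547034, sinh=2.342516; start (x,ẋ)=(-0.118700, 0.394800) → end (x,ẋ)=(0.182063, 1.000545)
phase 2: p=0.0097, T=0.660, ωT=2.022174, cosh=3.843549, sinh=3.711182; start (x,ẋ)=(0.182063, 1.000545) → end (x,ẋ)=(1.884106, 5.805528)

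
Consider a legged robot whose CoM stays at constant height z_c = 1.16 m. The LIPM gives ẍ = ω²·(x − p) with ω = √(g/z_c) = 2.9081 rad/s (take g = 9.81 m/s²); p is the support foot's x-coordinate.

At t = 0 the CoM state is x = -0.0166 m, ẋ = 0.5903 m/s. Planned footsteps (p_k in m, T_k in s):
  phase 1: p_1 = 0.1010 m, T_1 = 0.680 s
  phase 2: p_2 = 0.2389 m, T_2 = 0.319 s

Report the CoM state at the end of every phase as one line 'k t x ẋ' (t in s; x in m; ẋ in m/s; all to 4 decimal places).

phase 1: p=0.1010, T=0.680, ωT=1.977508, cosh=3.681565, sinh=3.543151; start (x,ẋ)=(-0.016600, 0.590300) → end (x,ẋ)=(0.387254, 0.961496)
phase 2: p=0.2389, T=0.319, ωT=0.927684, cosh=1.462057, sinh=1.066589; start (x,ẋ)=(0.387254, 0.961496) → end (x,ẋ)=(0.808445, 1.865918)

1 0.6800 0.3873 0.9615
2 0.9990 0.8084 1.8659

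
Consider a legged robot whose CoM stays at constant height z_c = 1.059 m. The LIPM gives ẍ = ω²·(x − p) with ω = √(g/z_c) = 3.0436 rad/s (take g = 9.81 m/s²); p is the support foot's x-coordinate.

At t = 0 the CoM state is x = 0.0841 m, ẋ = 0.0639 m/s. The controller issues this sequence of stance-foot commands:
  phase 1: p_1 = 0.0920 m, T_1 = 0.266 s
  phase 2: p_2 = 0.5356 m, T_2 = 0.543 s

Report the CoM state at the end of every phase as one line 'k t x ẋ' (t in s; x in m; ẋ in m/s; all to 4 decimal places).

1 0.2660 0.1003 0.0643
2 0.8090 -0.5893 -3.1577

phase 1: p=0.0920, T=0.266, ωT=0.809598, cosh=1.346020, sinh=0.900983; start (x,ẋ)=(0.084100, 0.063900) → end (x,ẋ)=(0.100282, 0.064347)
phase 2: p=0.5356, T=0.543, ωT=1.652675, cosh=2.706232, sinh=2.514695; start (x,ẋ)=(0.100282, 0.064347) → end (x,ẋ)=(-0.589305, -3.157662)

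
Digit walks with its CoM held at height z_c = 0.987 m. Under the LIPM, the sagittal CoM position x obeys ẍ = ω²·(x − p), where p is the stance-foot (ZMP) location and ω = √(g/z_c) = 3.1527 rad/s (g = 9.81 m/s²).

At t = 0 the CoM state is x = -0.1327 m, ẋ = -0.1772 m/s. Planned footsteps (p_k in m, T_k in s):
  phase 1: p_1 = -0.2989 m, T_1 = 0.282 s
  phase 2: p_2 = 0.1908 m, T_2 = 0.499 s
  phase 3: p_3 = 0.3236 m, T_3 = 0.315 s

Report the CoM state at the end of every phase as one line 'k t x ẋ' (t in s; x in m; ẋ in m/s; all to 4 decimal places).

1 0.2820 -0.1194 0.2777
2 0.7810 -0.3860 -1.5580
3 1.0960 -1.3412 -4.9969

phase 1: p=-0.2989, T=0.282, ωT=0.889061, cosh=1.421943, sinh=1.010902; start (x,ẋ)=(-0.132700, -0.177200) → end (x,ẋ)=(-0.119392, 0.277723)
phase 2: p=0.1908, T=0.499, ωT=1.573197, cosh=2.514711, sinh=2.307330; start (x,ẋ)=(-0.119392, 0.277723) → end (x,ẋ)=(-0.385988, -1.558040)
phase 3: p=0.3236, T=0.315, ωT=0.993100, cosh=1.535009, sinh=1.164583; start (x,ẋ)=(-0.385988, -1.558040) → end (x,ẋ)=(-1.341152, -4.996916)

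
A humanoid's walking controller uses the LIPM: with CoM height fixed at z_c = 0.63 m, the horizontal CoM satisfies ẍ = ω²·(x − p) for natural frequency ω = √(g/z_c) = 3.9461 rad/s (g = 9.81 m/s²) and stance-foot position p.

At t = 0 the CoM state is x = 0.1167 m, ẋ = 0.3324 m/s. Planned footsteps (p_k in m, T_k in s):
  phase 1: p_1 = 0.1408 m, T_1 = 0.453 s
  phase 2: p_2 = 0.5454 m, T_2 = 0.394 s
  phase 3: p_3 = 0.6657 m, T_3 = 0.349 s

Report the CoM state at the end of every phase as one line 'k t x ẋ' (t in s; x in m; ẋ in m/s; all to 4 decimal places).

phase 1: p=0.1408, T=0.453, ωT=1.787583, cosh=3.071180, sinh=2.903816; start (x,ẋ)=(0.116700, 0.332400) → end (x,ẋ)=(0.311388, 0.744704)
phase 2: p=0.5454, T=0.394, ωT=1.554763, cosh=2.472603, sinh=2.261363; start (x,ẋ)=(0.311388, 0.744704) → end (x,ẋ)=(0.393543, -0.246867)
phase 3: p=0.6657, T=0.349, ωT=1.377189, cosh=2.108015, sinh=1.855728; start (x,ẋ)=(0.393543, -0.246867) → end (x,ẋ)=(-0.024105, -2.513375)

1 0.4530 0.3114 0.7447
2 0.8470 0.3935 -0.2469
3 1.1960 -0.0241 -2.5134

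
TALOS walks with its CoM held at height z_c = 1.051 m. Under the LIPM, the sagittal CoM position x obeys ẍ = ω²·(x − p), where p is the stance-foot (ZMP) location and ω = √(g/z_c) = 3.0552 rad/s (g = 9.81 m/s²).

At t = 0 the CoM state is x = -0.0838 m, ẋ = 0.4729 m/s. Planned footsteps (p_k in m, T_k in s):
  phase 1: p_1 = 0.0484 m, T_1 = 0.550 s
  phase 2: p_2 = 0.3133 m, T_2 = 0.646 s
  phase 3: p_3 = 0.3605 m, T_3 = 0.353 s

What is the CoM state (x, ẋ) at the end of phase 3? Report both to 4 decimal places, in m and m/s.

x = -1.2446, ẋ = -4.8088

phase 1: p=0.0484, T=0.550, ωT=1.680360, cosh=2.776897, sinh=2.590591; start (x,ẋ)=(-0.083800, 0.472900) → end (x,ẋ)=(0.082279, 0.266862)
phase 2: p=0.3133, T=0.646, ωT=1.973659, cosh=3.667955, sinh=3.529008; start (x,ẋ)=(0.082279, 0.266862) → end (x,ẋ)=(-0.225826, -1.511986)
phase 3: p=0.3605, T=0.353, ωT=1.078486, cosh=1.640167, sinh=1.300057; start (x,ẋ)=(-0.225826, -1.511986) → end (x,ẋ)=(-1.244556, -4.808755)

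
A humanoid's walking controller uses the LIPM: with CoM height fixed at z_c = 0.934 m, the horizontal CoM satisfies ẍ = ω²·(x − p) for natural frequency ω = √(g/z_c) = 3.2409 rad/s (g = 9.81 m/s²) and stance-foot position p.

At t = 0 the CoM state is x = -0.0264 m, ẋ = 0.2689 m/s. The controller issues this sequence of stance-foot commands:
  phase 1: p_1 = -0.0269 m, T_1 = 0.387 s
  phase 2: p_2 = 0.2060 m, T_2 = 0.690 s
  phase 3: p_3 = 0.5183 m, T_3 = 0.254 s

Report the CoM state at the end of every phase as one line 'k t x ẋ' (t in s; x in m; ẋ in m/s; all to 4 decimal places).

1 0.3870 0.1076 0.5122
2 1.0770 0.4715 0.9493
3 1.3310 0.7241 1.1502

phase 1: p=-0.0269, T=0.387, ωT=1.254228, cosh=1.895214, sinh=1.609918; start (x,ẋ)=(-0.026400, 0.268900) → end (x,ẋ)=(0.107624, 0.512232)
phase 2: p=0.2060, T=0.690, ωT=2.236221, cosh=4.732381, sinh=4.625520; start (x,ẋ)=(0.107624, 0.512232) → end (x,ẋ)=(0.471521, 0.949334)
phase 3: p=0.5183, T=0.254, ωT=0.823189, cosh=1.358390, sinh=0.919361; start (x,ẋ)=(0.471521, 0.949334) → end (x,ẋ)=(0.724057, 1.150184)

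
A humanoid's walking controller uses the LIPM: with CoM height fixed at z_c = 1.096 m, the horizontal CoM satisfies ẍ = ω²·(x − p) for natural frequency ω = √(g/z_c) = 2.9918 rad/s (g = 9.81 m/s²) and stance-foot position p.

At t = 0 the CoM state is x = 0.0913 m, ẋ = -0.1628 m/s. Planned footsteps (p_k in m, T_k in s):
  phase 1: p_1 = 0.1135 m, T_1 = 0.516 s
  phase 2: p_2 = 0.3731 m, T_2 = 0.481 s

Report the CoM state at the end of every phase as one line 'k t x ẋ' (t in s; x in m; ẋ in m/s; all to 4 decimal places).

phase 1: p=0.1135, T=0.516, ωT=1.543769, cosh=2.447889, sinh=2.234314; start (x,ẋ)=(0.091300, -0.162800) → end (x,ẋ)=(-0.062424, -0.546915)
phase 2: p=0.3731, T=0.481, ωT=1.439056, cosh=2.226932, sinh=1.989780; start (x,ẋ)=(-0.062424, -0.546915) → end (x,ẋ)=(-0.960524, -3.810629)

1 0.5160 -0.0624 -0.5469
2 0.9970 -0.9605 -3.8106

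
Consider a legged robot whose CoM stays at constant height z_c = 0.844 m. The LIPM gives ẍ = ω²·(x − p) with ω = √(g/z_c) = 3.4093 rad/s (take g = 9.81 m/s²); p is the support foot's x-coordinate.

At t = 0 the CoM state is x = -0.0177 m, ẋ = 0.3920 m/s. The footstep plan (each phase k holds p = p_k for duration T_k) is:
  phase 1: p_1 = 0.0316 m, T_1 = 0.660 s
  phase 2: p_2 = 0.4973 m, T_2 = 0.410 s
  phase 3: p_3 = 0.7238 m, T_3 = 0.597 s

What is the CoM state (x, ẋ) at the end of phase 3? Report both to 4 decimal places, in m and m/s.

phase 1: p=0.0316, T=0.660, ωT=2.250138, cosh=4.797215, sinh=4.691830; start (x,ẋ)=(-0.017700, 0.392000) → end (x,ẋ)=(0.334562, 1.091913)
phase 2: p=0.4973, T=0.410, ωT=1.397813, cosh=2.146739, sinh=1.899602; start (x,ẋ)=(0.334562, 1.091913) → end (x,ẋ)=(0.756339, 1.290110)
phase 3: p=0.7238, T=0.597, ωT=2.035352, cosh=3.892791, sinh=3.762156; start (x,ẋ)=(0.756339, 1.290110) → end (x,ẋ)=(2.274100, 5.439480)

x = 2.2741, ẋ = 5.4395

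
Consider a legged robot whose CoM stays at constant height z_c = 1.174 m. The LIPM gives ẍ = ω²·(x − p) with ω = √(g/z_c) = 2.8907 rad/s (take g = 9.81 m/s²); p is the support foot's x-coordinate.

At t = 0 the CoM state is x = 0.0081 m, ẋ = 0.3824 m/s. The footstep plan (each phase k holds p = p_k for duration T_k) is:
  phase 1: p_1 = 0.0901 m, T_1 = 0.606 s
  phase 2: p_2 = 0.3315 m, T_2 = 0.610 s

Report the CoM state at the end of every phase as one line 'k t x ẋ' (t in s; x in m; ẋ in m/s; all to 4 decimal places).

1 0.6060 0.2165 0.4727
2 1.2160 0.4490 0.4778

phase 1: p=0.0901, T=0.606, ωT=1.751764, cosh=2.969116, sinh=2.795648; start (x,ẋ)=(0.008100, 0.382400) → end (x,ẋ)=(0.216458, 0.472717)
phase 2: p=0.3315, T=0.610, ωT=1.763327, cosh=3.001640, sinh=2.830167; start (x,ẋ)=(0.216458, 0.472717) → end (x,ẋ)=(0.449004, 0.477752)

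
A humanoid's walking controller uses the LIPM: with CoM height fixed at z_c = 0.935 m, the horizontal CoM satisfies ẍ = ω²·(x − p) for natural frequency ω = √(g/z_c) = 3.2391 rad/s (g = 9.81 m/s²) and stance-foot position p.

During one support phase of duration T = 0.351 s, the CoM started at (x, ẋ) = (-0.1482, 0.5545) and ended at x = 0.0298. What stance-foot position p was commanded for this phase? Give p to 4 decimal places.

ωT = 3.2391·0.351 = 1.136924; cosh(ωT) = 1.718985, sinh(ωT) = 1.398181
x(T) = p + (x₀−p)·cosh(ωT) + (ẋ₀/ω)·sinh(ωT) ⇒ p·(1 − cosh) = x(T) − x₀·cosh − (ẋ₀/ω)·sinh
numerator   = 0.0298 − (-0.1482)·1.718985 − (0.5545/3.2391)·1.398181 = 0.045200
denominator = 1 − 1.718985 = -0.718985
p = 0.045200 / -0.718985 = -0.0629

p = -0.0629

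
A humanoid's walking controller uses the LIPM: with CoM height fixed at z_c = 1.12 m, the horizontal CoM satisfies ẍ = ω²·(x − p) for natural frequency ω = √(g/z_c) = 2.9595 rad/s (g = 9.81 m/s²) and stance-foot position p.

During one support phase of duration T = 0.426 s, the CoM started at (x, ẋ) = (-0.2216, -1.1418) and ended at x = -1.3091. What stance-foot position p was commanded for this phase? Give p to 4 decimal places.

ωT = 2.9595·0.426 = 1.260747; cosh(ωT) = 1.905749, sinh(ωT) = 1.622307
x(T) = p + (x₀−p)·cosh(ωT) + (ẋ₀/ω)·sinh(ωT) ⇒ p·(1 − cosh) = x(T) − x₀·cosh − (ẋ₀/ω)·sinh
numerator   = -1.3091 − (-0.2216)·1.905749 − (-1.1418/2.9595)·1.622307 = -0.260886
denominator = 1 − 1.905749 = -0.905749
p = -0.260886 / -0.905749 = 0.2880

p = 0.2880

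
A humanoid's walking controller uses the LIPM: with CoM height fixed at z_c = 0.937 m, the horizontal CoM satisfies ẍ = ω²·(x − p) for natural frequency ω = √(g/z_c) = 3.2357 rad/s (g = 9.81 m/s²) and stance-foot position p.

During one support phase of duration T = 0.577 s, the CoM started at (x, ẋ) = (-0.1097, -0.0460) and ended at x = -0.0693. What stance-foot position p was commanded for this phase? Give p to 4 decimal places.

p = -0.1466

ωT = 3.2357·0.577 = 1.866999; cosh(ωT) = 3.311720, sinh(ωT) = 3.157133
x(T) = p + (x₀−p)·cosh(ωT) + (ẋ₀/ω)·sinh(ωT) ⇒ p·(1 − cosh) = x(T) − x₀·cosh − (ẋ₀/ω)·sinh
numerator   = -0.0693 − (-0.1097)·3.311720 − (-0.0460/3.2357)·3.157133 = 0.338879
denominator = 1 − 3.311720 = -2.311720
p = 0.338879 / -2.311720 = -0.1466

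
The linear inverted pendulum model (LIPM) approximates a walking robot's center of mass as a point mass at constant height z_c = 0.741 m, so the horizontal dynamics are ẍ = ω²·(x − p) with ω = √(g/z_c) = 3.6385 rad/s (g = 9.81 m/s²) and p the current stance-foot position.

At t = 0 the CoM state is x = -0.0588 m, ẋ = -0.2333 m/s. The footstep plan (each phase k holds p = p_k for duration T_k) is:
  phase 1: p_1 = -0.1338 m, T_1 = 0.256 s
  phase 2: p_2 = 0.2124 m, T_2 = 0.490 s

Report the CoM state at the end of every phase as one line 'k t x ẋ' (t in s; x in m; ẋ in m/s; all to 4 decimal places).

1 0.2560 -0.0926 -0.0495
2 0.7460 -0.7594 -3.3576

phase 1: p=-0.1338, T=0.256, ωT=0.931456, cosh=1.466091, sinh=1.072111; start (x,ẋ)=(-0.058800, -0.233300) → end (x,ẋ)=(-0.092587, -0.049473)
phase 2: p=0.2124, T=0.490, ωT=1.782865, cosh=3.057513, sinh=2.889357; start (x,ẋ)=(-0.092587, -0.049473) → end (x,ẋ)=(-0.759388, -3.357568)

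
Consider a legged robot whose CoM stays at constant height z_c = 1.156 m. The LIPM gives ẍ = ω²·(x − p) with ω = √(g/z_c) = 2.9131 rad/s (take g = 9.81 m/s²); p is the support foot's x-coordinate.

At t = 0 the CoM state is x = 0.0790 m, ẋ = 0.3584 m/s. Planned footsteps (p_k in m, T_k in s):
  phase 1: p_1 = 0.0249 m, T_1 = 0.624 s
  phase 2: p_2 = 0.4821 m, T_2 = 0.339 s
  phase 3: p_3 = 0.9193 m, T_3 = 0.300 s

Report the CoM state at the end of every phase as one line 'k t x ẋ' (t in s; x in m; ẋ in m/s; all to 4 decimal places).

1 0.6240 0.5647 1.6051
2 0.9630 1.2453 2.7317
3 1.2630 2.3059 4.7828

phase 1: p=0.0249, T=0.624, ωT=1.817774, cosh=3.160262, sinh=2.997875; start (x,ẋ)=(0.079000, 0.358400) → end (x,ẋ)=(0.564700, 1.605099)
phase 2: p=0.4821, T=0.339, ωT=0.987541, cosh=1.528558, sinh=1.156067; start (x,ẋ)=(0.564700, 1.605099) → end (x,ẋ)=(1.245344, 2.731663)
phase 3: p=0.9193, T=0.300, ωT=0.873930, cosh=1.406809, sinh=0.989501; start (x,ẋ)=(1.245344, 2.731663) → end (x,ẋ)=(2.305854, 4.782756)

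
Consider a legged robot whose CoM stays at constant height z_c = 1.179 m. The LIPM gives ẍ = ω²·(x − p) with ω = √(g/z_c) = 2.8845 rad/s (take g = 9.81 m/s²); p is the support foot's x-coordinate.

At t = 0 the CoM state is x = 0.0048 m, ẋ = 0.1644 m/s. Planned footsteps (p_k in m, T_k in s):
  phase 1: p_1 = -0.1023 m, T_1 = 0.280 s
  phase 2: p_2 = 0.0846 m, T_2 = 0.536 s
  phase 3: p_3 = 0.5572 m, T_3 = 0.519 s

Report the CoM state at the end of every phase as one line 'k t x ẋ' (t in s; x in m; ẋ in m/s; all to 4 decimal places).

1 0.2800 0.0929 0.4985
2 0.8160 0.4920 1.2764
3 1.3350 1.3435 2.5958

phase 1: p=-0.1023, T=0.280, ωT=0.807660, cosh=1.344277, sinh=0.898377; start (x,ẋ)=(0.004800, 0.164400) → end (x,ẋ)=(0.092874, 0.498535)
phase 2: p=0.0846, T=0.536, ωT=1.546092, cosh=2.453086, sinh=2.240007; start (x,ẋ)=(0.092874, 0.498535) → end (x,ẋ)=(0.492043, 1.276412)
phase 3: p=0.5572, T=0.519, ωT=1.497056, cosh=2.346150, sinh=2.122362; start (x,ẋ)=(0.492043, 1.276412) → end (x,ẋ)=(1.343494, 2.595769)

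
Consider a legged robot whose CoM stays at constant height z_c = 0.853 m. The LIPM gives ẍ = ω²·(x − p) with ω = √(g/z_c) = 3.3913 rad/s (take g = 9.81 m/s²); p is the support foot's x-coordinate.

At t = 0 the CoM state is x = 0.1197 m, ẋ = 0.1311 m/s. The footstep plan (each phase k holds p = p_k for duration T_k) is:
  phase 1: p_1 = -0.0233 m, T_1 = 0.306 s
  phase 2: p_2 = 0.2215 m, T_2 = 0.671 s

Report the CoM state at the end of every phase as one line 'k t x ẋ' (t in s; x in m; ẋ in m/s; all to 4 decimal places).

phase 1: p=-0.0233, T=0.306, ωT=1.037738, cosh=1.588540, sinh=1.234284; start (x,ẋ)=(0.119700, 0.131100) → end (x,ẋ)=(0.251576, 0.806831)
phase 2: p=0.2215, T=0.671, ωT=2.275562, cosh=4.918065, sinh=4.815326; start (x,ẋ)=(0.251576, 0.806831) → end (x,ẋ)=(1.515039, 4.459192)

1 0.3060 0.2516 0.8068
2 0.9770 1.5150 4.4592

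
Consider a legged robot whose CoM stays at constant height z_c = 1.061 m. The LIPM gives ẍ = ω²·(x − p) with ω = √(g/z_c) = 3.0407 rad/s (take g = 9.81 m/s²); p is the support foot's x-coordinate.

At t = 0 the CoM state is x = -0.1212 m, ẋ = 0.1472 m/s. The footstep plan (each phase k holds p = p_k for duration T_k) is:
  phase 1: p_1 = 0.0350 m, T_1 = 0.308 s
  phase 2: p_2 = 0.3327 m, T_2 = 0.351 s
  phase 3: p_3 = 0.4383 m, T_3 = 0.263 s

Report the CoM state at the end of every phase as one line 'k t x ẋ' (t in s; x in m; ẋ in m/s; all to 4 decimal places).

1 0.3080 -0.1426 -0.2961
2 0.6590 -0.5648 -2.3339
3 0.9220 -1.5844 -5.8285

phase 1: p=0.0350, T=0.308, ωT=0.936536, cosh=1.471556, sinh=1.079572; start (x,ẋ)=(-0.121200, 0.147200) → end (x,ẋ)=(-0.142595, -0.296138)
phase 2: p=0.3327, T=0.351, ωT=1.067286, cosh=1.625709, sinh=1.281768; start (x,ẋ)=(-0.142595, -0.296138) → end (x,ẋ)=(-0.564824, -2.333883)
phase 3: p=0.4383, T=0.263, ωT=0.799704, cosh=1.337172, sinh=0.887710; start (x,ẋ)=(-0.564824, -2.333883) → end (x,ẋ)=(-1.584410, -5.828498)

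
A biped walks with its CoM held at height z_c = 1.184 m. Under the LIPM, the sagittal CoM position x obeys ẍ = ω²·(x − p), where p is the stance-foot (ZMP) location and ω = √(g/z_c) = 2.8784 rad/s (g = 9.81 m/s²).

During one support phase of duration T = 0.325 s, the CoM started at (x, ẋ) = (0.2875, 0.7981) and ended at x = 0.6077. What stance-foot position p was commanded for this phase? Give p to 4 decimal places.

p = 0.2422

ωT = 2.8784·0.325 = 0.935480; cosh(ωT) = 1.470417, sinh(ωT) = 1.078019
x(T) = p + (x₀−p)·cosh(ωT) + (ẋ₀/ω)·sinh(ωT) ⇒ p·(1 − cosh) = x(T) − x₀·cosh − (ẋ₀/ω)·sinh
numerator   = 0.6077 − (0.2875)·1.470417 − (0.7981/2.8784)·1.078019 = -0.113950
denominator = 1 − 1.470417 = -0.470417
p = -0.113950 / -0.470417 = 0.2422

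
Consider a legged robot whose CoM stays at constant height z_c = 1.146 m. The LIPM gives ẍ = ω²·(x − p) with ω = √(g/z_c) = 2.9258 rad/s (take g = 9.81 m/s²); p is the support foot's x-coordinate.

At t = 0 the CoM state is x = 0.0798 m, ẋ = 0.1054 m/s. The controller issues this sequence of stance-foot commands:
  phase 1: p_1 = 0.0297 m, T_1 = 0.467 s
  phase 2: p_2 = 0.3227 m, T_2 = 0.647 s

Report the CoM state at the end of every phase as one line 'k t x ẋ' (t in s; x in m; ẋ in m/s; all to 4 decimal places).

phase 1: p=0.0297, T=0.467, ωT=1.366349, cosh=2.088022, sinh=1.832985; start (x,ẋ)=(0.079800, 0.105400) → end (x,ẋ)=(0.200342, 0.488761)
phase 2: p=0.3227, T=0.647, ωT=1.892993, cosh=3.394914, sinh=3.244294; start (x,ẋ)=(0.200342, 0.488761) → end (x,ẋ)=(0.449271, 0.497861)

1 0.4670 0.2003 0.4888
2 1.1140 0.4493 0.4979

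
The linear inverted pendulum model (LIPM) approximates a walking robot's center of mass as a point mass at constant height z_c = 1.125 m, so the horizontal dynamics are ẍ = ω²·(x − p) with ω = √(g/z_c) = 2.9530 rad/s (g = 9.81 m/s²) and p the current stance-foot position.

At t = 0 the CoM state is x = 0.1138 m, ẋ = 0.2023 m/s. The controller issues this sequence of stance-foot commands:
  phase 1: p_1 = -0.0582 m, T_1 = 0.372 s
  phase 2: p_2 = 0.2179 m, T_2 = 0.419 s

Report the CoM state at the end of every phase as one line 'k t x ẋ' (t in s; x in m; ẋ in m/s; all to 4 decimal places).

phase 1: p=-0.0582, T=0.372, ωT=1.098516, cosh=1.666538, sinh=1.333173; start (x,ẋ)=(0.113800, 0.202300) → end (x,ẋ)=(0.319776, 1.014281)
phase 2: p=0.2179, T=0.419, ωT=1.237307, cosh=1.868242, sinh=1.578078; start (x,ẋ)=(0.319776, 1.014281) → end (x,ẋ)=(0.950258, 2.369669)

1 0.3720 0.3198 1.0143
2 0.7910 0.9503 2.3697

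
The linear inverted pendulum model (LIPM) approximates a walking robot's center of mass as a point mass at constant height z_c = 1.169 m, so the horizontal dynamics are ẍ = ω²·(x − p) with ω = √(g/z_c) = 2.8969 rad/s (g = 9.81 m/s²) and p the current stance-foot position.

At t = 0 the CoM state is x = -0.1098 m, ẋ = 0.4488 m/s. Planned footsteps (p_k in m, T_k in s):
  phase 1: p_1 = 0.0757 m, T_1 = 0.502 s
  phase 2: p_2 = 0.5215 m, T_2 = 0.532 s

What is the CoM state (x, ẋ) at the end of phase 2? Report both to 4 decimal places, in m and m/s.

x = -0.8813, ẋ = -3.7380

phase 1: p=0.0757, T=0.502, ωT=1.454244, cosh=2.257411, sinh=2.023834; start (x,ẋ)=(-0.109800, 0.448800) → end (x,ẋ)=(-0.029509, -0.074432)
phase 2: p=0.5215, T=0.532, ωT=1.541151, cosh=2.442048, sinh=2.227913; start (x,ẋ)=(-0.029509, -0.074432) → end (x,ẋ)=(-0.881333, -3.738000)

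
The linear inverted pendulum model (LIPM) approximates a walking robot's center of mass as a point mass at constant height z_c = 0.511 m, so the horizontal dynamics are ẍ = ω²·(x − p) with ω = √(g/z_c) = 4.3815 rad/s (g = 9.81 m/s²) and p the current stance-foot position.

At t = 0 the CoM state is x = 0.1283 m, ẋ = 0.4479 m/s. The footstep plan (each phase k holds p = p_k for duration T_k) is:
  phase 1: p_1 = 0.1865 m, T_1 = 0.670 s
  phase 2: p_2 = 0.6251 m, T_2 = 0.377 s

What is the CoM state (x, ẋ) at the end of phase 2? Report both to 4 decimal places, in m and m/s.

phase 1: p=0.1865, T=0.670, ωT=2.935605, cosh=9.442996, sinh=9.389898; start (x,ẋ)=(0.128300, 0.447900) → end (x,ẋ)=(0.596802, 1.835063)
phase 2: p=0.6251, T=0.377, ωT=1.651825, cosh=2.704097, sinh=2.512397; start (x,ẋ)=(0.596802, 1.835063) → end (x,ẋ)=(1.600825, 4.650686)

x = 1.6008, ẋ = 4.6507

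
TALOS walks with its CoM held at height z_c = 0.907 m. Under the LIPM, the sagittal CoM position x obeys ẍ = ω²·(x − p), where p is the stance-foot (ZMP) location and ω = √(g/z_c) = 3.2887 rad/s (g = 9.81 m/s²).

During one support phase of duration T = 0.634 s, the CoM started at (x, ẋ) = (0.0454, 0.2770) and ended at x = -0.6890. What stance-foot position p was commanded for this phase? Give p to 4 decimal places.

p = 0.3916

ωT = 3.2887·0.634 = 2.085036; cosh(ωT) = 4.084591, sinh(ωT) = 3.960288
x(T) = p + (x₀−p)·cosh(ωT) + (ẋ₀/ω)·sinh(ωT) ⇒ p·(1 − cosh) = x(T) − x₀·cosh − (ẋ₀/ω)·sinh
numerator   = -0.6890 − (0.0454)·4.084591 − (0.2770/3.2887)·3.960288 = -1.208007
denominator = 1 − 4.084591 = -3.084591
p = -1.208007 / -3.084591 = 0.3916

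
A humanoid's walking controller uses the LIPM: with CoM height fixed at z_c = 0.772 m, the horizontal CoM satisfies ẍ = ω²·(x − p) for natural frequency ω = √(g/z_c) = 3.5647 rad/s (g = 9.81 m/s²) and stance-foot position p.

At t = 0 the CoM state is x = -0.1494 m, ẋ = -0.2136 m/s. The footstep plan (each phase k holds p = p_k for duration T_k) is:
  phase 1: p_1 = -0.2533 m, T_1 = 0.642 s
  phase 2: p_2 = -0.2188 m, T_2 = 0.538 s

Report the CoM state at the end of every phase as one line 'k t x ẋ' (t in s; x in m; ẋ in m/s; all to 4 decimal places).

phase 1: p=-0.2533, T=0.642, ωT=2.288537, cosh=4.980960, sinh=4.879545; start (x,ẋ)=(-0.149400, -0.213600) → end (x,ẋ)=(-0.028165, 0.743315)
phase 2: p=-0.2188, T=0.538, ωT=1.917809, cosh=3.476478, sinh=3.329549; start (x,ẋ)=(-0.028165, 0.743315) → end (x,ẋ)=(1.138220, 4.846738)

1 0.6420 -0.0282 0.7433
2 1.1800 1.1382 4.8467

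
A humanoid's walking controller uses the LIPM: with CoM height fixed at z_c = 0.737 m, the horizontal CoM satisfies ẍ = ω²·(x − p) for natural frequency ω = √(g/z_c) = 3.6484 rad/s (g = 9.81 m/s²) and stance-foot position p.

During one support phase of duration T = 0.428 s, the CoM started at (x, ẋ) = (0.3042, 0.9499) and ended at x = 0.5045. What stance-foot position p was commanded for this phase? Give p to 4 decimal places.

p = 0.5682

ωT = 3.6484·0.428 = 1.561515; cosh(ωT) = 2.487928, sinh(ωT) = 2.278110
x(T) = p + (x₀−p)·cosh(ωT) + (ẋ₀/ω)·sinh(ωT) ⇒ p·(1 − cosh) = x(T) − x₀·cosh − (ẋ₀/ω)·sinh
numerator   = 0.5045 − (0.3042)·2.487928 − (0.9499/3.6484)·2.278110 = -0.845458
denominator = 1 − 2.487928 = -1.487928
p = -0.845458 / -1.487928 = 0.5682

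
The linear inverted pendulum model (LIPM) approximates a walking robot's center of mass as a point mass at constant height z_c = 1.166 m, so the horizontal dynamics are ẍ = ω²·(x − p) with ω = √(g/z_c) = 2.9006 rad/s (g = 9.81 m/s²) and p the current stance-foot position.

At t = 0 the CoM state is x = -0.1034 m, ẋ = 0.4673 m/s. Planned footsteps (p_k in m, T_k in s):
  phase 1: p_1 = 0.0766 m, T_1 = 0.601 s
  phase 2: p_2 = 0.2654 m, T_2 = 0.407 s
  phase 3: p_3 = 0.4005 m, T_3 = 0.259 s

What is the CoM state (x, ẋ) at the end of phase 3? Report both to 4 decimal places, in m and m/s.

phase 1: p=0.0766, T=0.601, ωT=1.743261, cosh=2.945450, sinh=2.770501; start (x,ẋ)=(-0.103400, 0.467300) → end (x,ẋ)=(-0.007241, -0.070092)
phase 2: p=0.2654, T=0.407, ωT=1.180544, cosh=1.781629, sinh=1.474517; start (x,ẋ)=(-0.007241, -0.070092) → end (x,ẋ)=(-0.255975, -1.290957)
phase 3: p=0.4005, T=0.259, ωT=0.751255, cosh=1.295717, sinh=0.823943; start (x,ẋ)=(-0.255975, -1.290957) → end (x,ẋ)=(-0.816815, -3.241644)

x = -0.8168, ẋ = -3.2416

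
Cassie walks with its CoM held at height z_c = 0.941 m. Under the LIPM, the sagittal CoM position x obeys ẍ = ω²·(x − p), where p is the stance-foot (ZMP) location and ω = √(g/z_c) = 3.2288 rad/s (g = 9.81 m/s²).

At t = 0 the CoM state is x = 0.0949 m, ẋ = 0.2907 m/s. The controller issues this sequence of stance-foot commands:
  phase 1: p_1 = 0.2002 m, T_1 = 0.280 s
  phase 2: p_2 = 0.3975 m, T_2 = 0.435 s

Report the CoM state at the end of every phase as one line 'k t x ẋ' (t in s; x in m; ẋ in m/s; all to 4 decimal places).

1 0.2800 0.1418 0.0668
2 0.7150 -0.1151 -1.4359

phase 1: p=0.2002, T=0.280, ωT=0.904064, cosh=1.437270, sinh=1.032349; start (x,ẋ)=(0.094900, 0.290700) → end (x,ẋ)=(0.141801, 0.066823)
phase 2: p=0.3975, T=0.435, ωT=1.404528, cosh=2.159543, sinh=1.914060; start (x,ẋ)=(0.141801, 0.066823) → end (x,ẋ)=(-0.115079, -1.435940)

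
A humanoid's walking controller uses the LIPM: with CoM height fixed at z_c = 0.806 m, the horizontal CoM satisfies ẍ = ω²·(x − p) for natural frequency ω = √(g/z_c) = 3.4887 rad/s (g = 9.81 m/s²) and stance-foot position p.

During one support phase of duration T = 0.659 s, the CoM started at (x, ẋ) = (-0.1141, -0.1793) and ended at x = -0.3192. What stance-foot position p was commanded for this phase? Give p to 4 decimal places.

p = -0.1261

ωT = 3.4887·0.659 = 2.299053; cosh(ωT) = 5.032549, sinh(ωT) = 4.932195
x(T) = p + (x₀−p)·cosh(ωT) + (ẋ₀/ω)·sinh(ωT) ⇒ p·(1 − cosh) = x(T) − x₀·cosh − (ẋ₀/ω)·sinh
numerator   = -0.3192 − (-0.1141)·5.032549 − (-0.1793/3.4887)·4.932195 = 0.508502
denominator = 1 − 5.032549 = -4.032549
p = 0.508502 / -4.032549 = -0.1261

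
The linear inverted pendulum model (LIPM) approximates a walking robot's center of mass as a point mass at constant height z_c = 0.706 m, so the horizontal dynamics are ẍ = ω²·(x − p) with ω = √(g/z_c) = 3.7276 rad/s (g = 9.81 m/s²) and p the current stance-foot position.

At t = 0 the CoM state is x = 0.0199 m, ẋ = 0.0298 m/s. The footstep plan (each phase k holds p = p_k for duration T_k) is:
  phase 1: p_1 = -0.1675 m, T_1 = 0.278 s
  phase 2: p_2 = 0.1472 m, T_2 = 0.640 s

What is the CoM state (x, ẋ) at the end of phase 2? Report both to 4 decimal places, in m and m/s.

x = 1.4182, ẋ = 4.8238

phase 1: p=-0.1675, T=0.278, ωT=1.036273, cosh=1.586733, sinh=1.231959; start (x,ẋ)=(0.019900, 0.029800) → end (x,ẋ)=(0.139703, 0.907872)
phase 2: p=0.1472, T=0.640, ωT=2.385664, cosh=5.479152, sinh=5.387124; start (x,ẋ)=(0.139703, 0.907872) → end (x,ẋ)=(1.418176, 4.823812)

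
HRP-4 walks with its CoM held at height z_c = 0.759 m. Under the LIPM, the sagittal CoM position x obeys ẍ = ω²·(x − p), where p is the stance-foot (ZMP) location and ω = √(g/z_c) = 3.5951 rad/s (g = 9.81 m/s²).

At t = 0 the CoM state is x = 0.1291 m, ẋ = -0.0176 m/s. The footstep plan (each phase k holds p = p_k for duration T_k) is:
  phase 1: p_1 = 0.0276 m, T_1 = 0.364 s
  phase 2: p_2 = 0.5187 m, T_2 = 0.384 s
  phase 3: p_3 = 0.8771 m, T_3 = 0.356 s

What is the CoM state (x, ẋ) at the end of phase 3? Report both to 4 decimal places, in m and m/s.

x = -0.7884, ẋ = -5.5131

phase 1: p=0.0276, T=0.364, ωT=1.308616, cosh=1.985622, sinh=1.715428; start (x,ẋ)=(0.129100, -0.017600) → end (x,ẋ)=(0.220743, 0.591017)
phase 2: p=0.5187, T=0.384, ωT=1.380518, cosh=2.114205, sinh=1.862757; start (x,ẋ)=(0.220743, 0.591017) → end (x,ẋ)=(0.194985, -0.745829)
phase 3: p=0.8771, T=0.356, ωT=1.279856, cosh=1.937099, sinh=1.659021; start (x,ẋ)=(0.194985, -0.745829) → end (x,ẋ)=(-0.788399, -5.513114)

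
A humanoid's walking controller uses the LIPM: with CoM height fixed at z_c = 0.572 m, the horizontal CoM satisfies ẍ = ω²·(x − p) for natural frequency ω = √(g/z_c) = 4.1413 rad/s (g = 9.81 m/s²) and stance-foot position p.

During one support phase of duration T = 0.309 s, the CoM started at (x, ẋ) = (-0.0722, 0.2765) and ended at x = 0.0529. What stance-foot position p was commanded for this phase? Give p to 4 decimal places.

p = -0.0875

ωT = 4.1413·0.309 = 1.279662; cosh(ωT) = 1.936777, sinh(ωT) = 1.658646
x(T) = p + (x₀−p)·cosh(ωT) + (ẋ₀/ω)·sinh(ωT) ⇒ p·(1 − cosh) = x(T) − x₀·cosh − (ẋ₀/ω)·sinh
numerator   = 0.0529 − (-0.0722)·1.936777 − (0.2765/4.1413)·1.658646 = 0.081993
denominator = 1 − 1.936777 = -0.936777
p = 0.081993 / -0.936777 = -0.0875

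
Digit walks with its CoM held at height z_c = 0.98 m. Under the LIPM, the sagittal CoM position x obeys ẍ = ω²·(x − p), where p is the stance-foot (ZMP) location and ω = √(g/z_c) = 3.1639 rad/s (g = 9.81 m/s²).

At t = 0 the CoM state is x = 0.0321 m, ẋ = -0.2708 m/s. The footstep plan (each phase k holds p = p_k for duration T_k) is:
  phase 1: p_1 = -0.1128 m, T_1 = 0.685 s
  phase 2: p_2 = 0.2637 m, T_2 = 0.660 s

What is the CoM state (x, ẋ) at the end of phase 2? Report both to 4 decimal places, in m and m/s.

x = 0.8131, ẋ = 1.8755

phase 1: p=-0.1128, T=0.685, ωT=2.167272, cosh=4.424455, sinh=4.309965; start (x,ẋ)=(0.032100, -0.270800) → end (x,ẋ)=(0.159411, 0.777757)
phase 2: p=0.2637, T=0.660, ωT=2.088174, cosh=4.097039, sinh=3.973126; start (x,ẋ)=(0.159411, 0.777757) → end (x,ẋ)=(0.813108, 1.875531)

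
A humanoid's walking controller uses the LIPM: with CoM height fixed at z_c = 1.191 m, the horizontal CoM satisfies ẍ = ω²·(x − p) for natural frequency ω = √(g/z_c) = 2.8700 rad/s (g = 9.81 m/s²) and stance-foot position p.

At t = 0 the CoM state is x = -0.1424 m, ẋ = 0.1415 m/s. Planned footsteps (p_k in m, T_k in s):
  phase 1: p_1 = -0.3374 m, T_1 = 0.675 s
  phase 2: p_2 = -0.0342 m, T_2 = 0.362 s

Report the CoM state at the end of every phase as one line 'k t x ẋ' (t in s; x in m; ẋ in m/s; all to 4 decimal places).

1 0.6750 0.5208 2.4027
2 1.0370 1.8832 5.7894

phase 1: p=-0.3374, T=0.675, ωT=1.937250, cosh=3.541870, sinh=3.397771; start (x,ẋ)=(-0.142400, 0.141500) → end (x,ẋ)=(0.520785, 2.402737)
phase 2: p=-0.0342, T=0.362, ωT=1.038940, cosh=1.590025, sinh=1.236195; start (x,ẋ)=(0.520785, 2.402737) → end (x,ẋ)=(1.883171, 5.789432)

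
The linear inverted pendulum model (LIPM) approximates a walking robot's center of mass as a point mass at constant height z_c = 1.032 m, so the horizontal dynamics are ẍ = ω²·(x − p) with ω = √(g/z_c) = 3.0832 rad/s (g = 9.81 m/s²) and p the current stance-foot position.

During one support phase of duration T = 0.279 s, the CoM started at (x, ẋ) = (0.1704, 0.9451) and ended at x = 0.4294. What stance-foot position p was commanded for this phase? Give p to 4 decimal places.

p = 0.2681

ωT = 3.0832·0.279 = 0.860213; cosh(ωT) = 1.393368, sinh(ωT) = 0.970296
x(T) = p + (x₀−p)·cosh(ωT) + (ẋ₀/ω)·sinh(ωT) ⇒ p·(1 − cosh) = x(T) − x₀·cosh − (ẋ₀/ω)·sinh
numerator   = 0.4294 − (0.1704)·1.393368 − (0.9451/3.0832)·0.970296 = -0.105457
denominator = 1 − 1.393368 = -0.393368
p = -0.105457 / -0.393368 = 0.2681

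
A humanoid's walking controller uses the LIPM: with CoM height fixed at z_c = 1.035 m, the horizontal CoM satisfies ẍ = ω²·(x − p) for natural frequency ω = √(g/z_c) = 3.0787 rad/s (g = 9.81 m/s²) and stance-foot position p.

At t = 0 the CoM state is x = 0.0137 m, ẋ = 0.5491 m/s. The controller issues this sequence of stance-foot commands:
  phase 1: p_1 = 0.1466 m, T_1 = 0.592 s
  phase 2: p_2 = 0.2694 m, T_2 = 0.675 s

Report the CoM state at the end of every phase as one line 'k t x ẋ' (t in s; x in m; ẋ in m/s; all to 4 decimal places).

phase 1: p=0.1466, T=0.592, ωT=1.822590, cosh=3.174737, sinh=3.013130; start (x,ẋ)=(0.013700, 0.549100) → end (x,ẋ)=(0.262083, 0.510398)
phase 2: p=0.2694, T=0.675, ωT=2.078123, cosh=4.057310, sinh=3.932145; start (x,ẋ)=(0.262083, 0.510398) → end (x,ẋ)=(0.891597, 1.982261)

1 0.5920 0.2621 0.5104
2 1.2670 0.8916 1.9823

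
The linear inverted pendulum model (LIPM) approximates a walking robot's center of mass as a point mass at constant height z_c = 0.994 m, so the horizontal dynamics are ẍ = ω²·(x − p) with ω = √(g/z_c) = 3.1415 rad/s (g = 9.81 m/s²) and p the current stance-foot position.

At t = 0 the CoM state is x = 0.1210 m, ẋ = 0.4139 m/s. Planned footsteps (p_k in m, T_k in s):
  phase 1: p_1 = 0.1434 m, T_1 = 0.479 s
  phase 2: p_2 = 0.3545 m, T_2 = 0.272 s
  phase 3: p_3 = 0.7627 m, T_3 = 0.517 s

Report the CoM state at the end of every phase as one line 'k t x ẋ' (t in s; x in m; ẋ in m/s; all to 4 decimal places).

1 0.4790 0.3725 0.8273
2 0.7510 0.6329 1.2025
3 1.2680 1.3540 2.1749

phase 1: p=0.1434, T=0.479, ωT=1.504779, cosh=2.362611, sinh=2.140545; start (x,ẋ)=(0.121000, 0.413900) → end (x,ẋ)=(0.372499, 0.827256)
phase 2: p=0.3545, T=0.272, ωT=0.854488, cosh=1.387836, sinh=0.962335; start (x,ẋ)=(0.372499, 0.827256) → end (x,ẋ)=(0.632893, 1.202510)
phase 3: p=0.7627, T=0.517, ωT=1.624156, cosh=2.635605, sinh=2.438527; start (x,ẋ)=(0.632893, 1.202510) → end (x,ẋ)=(1.354005, 2.174938)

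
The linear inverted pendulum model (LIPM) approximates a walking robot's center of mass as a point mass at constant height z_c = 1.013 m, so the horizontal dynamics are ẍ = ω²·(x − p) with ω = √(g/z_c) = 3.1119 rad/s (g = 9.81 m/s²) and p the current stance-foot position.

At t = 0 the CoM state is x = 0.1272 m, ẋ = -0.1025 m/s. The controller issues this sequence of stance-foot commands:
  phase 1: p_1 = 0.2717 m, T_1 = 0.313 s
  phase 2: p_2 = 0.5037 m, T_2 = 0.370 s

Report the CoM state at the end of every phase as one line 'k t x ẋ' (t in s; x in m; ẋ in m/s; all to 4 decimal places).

phase 1: p=0.2717, T=0.313, ωT=0.974025, cosh=1.513072, sinh=1.135511; start (x,ẋ)=(0.127200, -0.102500) → end (x,ẋ)=(0.015660, -0.665695)
phase 2: p=0.5037, T=0.370, ωT=1.151403, cosh=1.739410, sinh=1.423217; start (x,ẋ)=(0.015660, -0.665695) → end (x,ẋ)=(-0.649656, -3.319402)

1 0.3130 0.0157 -0.6657
2 0.6830 -0.6497 -3.3194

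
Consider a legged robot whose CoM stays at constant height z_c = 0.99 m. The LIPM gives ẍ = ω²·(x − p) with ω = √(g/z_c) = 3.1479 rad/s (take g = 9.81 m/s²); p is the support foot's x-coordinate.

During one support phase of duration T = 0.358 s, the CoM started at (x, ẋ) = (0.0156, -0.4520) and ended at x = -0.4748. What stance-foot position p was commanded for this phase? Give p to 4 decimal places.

ωT = 3.1479·0.358 = 1.126948; cosh(ωT) = 1.705122, sinh(ωT) = 1.381101
x(T) = p + (x₀−p)·cosh(ωT) + (ẋ₀/ω)·sinh(ωT) ⇒ p·(1 − cosh) = x(T) − x₀·cosh − (ẋ₀/ω)·sinh
numerator   = -0.4748 − (0.0156)·1.705122 − (-0.4520/3.1479)·1.381101 = -0.303091
denominator = 1 − 1.705122 = -0.705122
p = -0.303091 / -0.705122 = 0.4298

p = 0.4298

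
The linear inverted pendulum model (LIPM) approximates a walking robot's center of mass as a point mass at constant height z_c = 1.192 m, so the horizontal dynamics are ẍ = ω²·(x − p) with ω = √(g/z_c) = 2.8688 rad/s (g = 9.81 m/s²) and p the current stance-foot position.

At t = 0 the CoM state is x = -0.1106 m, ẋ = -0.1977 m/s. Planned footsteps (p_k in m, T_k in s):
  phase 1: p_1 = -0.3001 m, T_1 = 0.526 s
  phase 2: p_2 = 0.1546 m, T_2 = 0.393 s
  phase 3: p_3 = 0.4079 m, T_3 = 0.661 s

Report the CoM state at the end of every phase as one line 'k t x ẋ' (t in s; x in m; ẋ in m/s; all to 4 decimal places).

phase 1: p=-0.3001, T=0.526, ωT=1.508989, cosh=2.371645, sinh=2.150511; start (x,ẋ)=(-0.110600, -0.197700) → end (x,ẋ)=(0.001127, 0.700225)
phase 2: p=0.1546, T=0.393, ωT=1.127438, cosh=1.705799, sinh=1.381938; start (x,ẋ)=(0.001127, 0.700225) → end (x,ẋ)=(0.230112, 0.585997)
phase 3: p=0.4079, T=0.661, ωT=1.896277, cosh=3.405587, sinh=3.255461; start (x,ẋ)=(0.230112, 0.585997) → end (x,ẋ)=(0.467408, 0.335259)

1 0.5260 0.0011 0.7002
2 0.9190 0.2301 0.5860
3 1.5800 0.4674 0.3353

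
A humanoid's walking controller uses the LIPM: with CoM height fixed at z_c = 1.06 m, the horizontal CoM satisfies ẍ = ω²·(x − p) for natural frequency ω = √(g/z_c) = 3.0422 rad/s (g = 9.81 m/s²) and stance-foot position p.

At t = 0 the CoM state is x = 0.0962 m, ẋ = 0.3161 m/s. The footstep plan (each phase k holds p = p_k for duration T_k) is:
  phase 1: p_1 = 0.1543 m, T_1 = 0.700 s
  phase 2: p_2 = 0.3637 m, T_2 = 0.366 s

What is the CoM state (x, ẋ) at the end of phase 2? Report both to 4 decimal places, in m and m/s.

phase 1: p=0.1543, T=0.700, ωT=2.129540, cosh=4.264944, sinh=4.146052; start (x,ẋ)=(0.096200, 0.316100) → end (x,ẋ)=(0.337303, 0.615327)
phase 2: p=0.3637, T=0.366, ωT=1.113445, cosh=1.686628, sinh=1.358202; start (x,ẋ)=(0.337303, 0.615327) → end (x,ẋ)=(0.593892, 0.928755)

x = 0.5939, ẋ = 0.9288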